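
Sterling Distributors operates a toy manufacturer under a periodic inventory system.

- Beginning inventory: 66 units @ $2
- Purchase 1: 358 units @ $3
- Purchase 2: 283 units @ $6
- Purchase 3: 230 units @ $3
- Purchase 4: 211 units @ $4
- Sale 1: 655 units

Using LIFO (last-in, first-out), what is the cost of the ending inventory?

Ending inventory = $1,620

Sale 1 (655) [LIFO — newest first]: 211 @ $4 + 230 @ $3 + 214 @ $6 = $2,818
Ending inventory: 66 @ $2 + 358 @ $3 + 69 @ $6 = $1,620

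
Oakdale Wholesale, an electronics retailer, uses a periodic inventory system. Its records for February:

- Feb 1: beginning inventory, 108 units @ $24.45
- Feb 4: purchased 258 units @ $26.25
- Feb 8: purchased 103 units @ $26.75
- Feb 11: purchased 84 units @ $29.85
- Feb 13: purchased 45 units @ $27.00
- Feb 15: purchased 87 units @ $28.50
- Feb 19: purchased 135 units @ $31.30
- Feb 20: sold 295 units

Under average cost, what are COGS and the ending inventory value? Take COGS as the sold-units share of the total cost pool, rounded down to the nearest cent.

Feb 20, sell 295: 295/820 × $22,595.75 → $8,128.95
Ending inventory (cost pool remaining) = $14,466.80

COGS = $8,128.95; ending inventory = $14,466.80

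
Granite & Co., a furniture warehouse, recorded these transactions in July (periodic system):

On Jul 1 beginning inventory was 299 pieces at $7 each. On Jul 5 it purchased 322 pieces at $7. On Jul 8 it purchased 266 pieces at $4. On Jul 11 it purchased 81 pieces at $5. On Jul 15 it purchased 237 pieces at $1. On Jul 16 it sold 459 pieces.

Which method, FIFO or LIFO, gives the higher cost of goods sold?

FIFO COGS: 299 @ $7 + 160 @ $7 = $3,213
LIFO COGS: 237 @ $1 + 81 @ $5 + 141 @ $4 = $1,206

FIFO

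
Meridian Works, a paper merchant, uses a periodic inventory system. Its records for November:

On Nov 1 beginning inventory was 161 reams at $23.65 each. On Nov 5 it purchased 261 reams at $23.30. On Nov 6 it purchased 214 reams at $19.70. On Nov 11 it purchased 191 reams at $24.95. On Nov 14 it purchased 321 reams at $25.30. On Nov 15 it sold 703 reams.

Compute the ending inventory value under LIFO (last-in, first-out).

Ending inventory = $10,342.05

Nov 15, 703 sold [LIFO — newest first]: 321 @ $25.30 + 191 @ $24.95 + 191 @ $19.70 = $16,649.45
Ending inventory: 161 @ $23.65 + 261 @ $23.30 + 23 @ $19.70 = $10,342.05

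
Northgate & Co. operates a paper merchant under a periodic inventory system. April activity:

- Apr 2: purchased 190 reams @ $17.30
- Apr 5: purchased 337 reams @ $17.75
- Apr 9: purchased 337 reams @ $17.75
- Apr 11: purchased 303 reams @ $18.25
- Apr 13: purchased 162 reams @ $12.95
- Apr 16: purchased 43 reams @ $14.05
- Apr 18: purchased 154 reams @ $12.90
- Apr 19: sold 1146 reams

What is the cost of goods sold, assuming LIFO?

Apr 19, 1146 sold [LIFO — newest first]: 154 @ $12.90 + 43 @ $14.05 + 162 @ $12.95 + 303 @ $18.25 + 337 @ $17.75 + 147 @ $17.75 = $18,809.40
Ending inventory: 190 @ $17.30 + 190 @ $17.75 = $6,659.50

COGS = $18,809.40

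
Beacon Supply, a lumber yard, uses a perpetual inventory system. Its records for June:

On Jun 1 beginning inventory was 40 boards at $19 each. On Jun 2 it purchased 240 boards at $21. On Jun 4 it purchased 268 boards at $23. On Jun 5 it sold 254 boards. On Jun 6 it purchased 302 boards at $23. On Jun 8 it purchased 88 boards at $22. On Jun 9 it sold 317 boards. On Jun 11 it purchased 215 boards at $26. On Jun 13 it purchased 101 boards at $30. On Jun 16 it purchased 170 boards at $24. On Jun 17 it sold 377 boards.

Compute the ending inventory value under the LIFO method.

Jun 5, 254 sold [LIFO — newest first]: 254 @ $23 = $5,842
Jun 9, 317 sold [LIFO — newest first]: 88 @ $22 + 229 @ $23 = $7,203
Jun 17, 377 sold [LIFO — newest first]: 170 @ $24 + 101 @ $30 + 106 @ $26 = $9,866
Total COGS = $5,842 + $7,203 + $9,866 = $22,911
Ending inventory: 40 @ $19 + 240 @ $21 + 14 @ $23 + 73 @ $23 + 109 @ $26 = $10,635

Ending inventory = $10,635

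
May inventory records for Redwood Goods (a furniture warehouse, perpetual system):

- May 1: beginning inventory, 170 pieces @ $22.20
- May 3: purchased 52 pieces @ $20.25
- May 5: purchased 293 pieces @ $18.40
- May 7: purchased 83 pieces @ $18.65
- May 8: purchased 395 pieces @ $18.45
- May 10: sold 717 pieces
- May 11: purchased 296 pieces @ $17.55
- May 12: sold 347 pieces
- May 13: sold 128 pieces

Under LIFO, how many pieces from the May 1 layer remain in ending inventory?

May 10, 717 sold [LIFO — newest first]: 395 @ $18.45 + 83 @ $18.65 + 239 @ $18.40 = $13,233.30
May 12, 347 sold [LIFO — newest first]: 296 @ $17.55 + 51 @ $18.40 = $6,133.20
May 13, 128 sold [LIFO — newest first]: 3 @ $18.40 + 52 @ $20.25 + 73 @ $22.20 = $2,728.80
Total COGS = $13,233.30 + $6,133.20 + $2,728.80 = $22,095.30
Ending inventory: 97 @ $22.20 = $2,153.40

97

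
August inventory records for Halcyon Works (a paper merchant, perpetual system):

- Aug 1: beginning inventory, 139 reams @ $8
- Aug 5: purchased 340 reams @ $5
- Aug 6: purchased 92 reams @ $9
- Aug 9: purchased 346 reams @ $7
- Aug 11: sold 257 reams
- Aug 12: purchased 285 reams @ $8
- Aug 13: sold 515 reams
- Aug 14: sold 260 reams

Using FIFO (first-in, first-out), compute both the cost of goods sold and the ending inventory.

COGS = $6,982; ending inventory = $1,360

Aug 11, 257 sold [FIFO — oldest first]: 139 @ $8 + 118 @ $5 = $1,702
Aug 13, 515 sold [FIFO — oldest first]: 222 @ $5 + 92 @ $9 + 201 @ $7 = $3,345
Aug 14, 260 sold [FIFO — oldest first]: 145 @ $7 + 115 @ $8 = $1,935
Total COGS = $1,702 + $3,345 + $1,935 = $6,982
Ending inventory: 170 @ $8 = $1,360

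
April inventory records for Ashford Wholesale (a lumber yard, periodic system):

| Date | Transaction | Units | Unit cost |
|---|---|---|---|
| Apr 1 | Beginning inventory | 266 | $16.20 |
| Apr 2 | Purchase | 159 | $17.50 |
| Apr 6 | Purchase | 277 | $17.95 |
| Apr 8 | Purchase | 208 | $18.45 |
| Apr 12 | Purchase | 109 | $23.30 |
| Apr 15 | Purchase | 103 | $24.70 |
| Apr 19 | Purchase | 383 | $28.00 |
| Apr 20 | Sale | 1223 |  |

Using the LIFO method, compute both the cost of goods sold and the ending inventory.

Apr 20, 1223 sold [LIFO — newest first]: 383 @ $28.00 + 103 @ $24.70 + 109 @ $23.30 + 208 @ $18.45 + 277 @ $17.95 + 143 @ $17.50 = $27,120.05
Ending inventory: 266 @ $16.20 + 16 @ $17.50 = $4,589.20

COGS = $27,120.05; ending inventory = $4,589.20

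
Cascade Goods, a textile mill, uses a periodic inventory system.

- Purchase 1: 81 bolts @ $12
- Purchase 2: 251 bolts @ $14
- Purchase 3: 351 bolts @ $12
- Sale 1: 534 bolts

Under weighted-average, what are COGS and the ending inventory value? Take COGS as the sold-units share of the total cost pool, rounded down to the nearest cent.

COGS = $6,800.48; ending inventory = $1,897.52

Sale 1, sell 534: 534/683 × $8,698.00 → $6,800.48
Ending inventory (cost pool remaining) = $1,897.52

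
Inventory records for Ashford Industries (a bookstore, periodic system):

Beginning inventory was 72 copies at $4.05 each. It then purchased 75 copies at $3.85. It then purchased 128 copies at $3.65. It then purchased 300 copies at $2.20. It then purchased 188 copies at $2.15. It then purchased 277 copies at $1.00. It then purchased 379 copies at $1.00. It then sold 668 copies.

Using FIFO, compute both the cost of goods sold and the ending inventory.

Sale 1 (668) [FIFO — oldest first]: 72 @ $4.05 + 75 @ $3.85 + 128 @ $3.65 + 300 @ $2.20 + 93 @ $2.15 = $1,907.50
Ending inventory: 95 @ $2.15 + 277 @ $1.00 + 379 @ $1.00 = $860.25

COGS = $1,907.50; ending inventory = $860.25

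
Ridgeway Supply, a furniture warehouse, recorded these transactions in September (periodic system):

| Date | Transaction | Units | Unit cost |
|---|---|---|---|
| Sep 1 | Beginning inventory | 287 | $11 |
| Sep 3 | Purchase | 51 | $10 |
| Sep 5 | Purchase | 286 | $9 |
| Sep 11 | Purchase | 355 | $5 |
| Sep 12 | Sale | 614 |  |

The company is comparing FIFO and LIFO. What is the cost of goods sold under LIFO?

FIFO COGS: 287 @ $11 + 51 @ $10 + 276 @ $9 = $6,151
LIFO COGS: 355 @ $5 + 259 @ $9 = $4,106

COGS = $4,106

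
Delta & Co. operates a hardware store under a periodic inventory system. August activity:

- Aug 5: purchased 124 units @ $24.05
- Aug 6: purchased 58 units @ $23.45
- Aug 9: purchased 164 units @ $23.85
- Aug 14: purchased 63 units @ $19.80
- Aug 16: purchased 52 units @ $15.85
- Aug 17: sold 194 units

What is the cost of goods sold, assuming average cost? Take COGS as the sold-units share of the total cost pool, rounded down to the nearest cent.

COGS = $4,345.13

Aug 17, sell 194: 194/461 × $10,325.30 → $4,345.13
Ending inventory (cost pool remaining) = $5,980.17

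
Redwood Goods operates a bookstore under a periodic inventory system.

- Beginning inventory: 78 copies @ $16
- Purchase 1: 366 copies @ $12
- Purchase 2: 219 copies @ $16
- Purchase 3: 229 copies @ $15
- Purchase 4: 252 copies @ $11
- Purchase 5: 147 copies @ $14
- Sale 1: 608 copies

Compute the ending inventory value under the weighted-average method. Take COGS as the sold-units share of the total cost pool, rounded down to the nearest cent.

Sale 1, sell 608: 608/1291 × $17,409.00 → $8,198.81
Ending inventory (cost pool remaining) = $9,210.19

Ending inventory = $9,210.19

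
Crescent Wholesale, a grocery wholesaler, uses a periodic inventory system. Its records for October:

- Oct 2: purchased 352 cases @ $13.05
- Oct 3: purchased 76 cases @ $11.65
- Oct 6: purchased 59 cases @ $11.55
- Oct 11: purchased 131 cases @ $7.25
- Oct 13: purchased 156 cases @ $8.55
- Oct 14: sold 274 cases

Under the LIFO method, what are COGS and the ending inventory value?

Oct 14, 274 sold [LIFO — newest first]: 156 @ $8.55 + 118 @ $7.25 = $2,189.30
Ending inventory: 352 @ $13.05 + 76 @ $11.65 + 59 @ $11.55 + 13 @ $7.25 = $6,254.70

COGS = $2,189.30; ending inventory = $6,254.70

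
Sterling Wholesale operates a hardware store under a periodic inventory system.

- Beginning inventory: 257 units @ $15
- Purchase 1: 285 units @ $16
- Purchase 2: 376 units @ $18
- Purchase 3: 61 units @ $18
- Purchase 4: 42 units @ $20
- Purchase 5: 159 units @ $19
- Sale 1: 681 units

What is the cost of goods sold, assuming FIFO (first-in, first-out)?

COGS = $10,917

Sale 1 (681) [FIFO — oldest first]: 257 @ $15 + 285 @ $16 + 139 @ $18 = $10,917
Ending inventory: 237 @ $18 + 61 @ $18 + 42 @ $20 + 159 @ $19 = $9,225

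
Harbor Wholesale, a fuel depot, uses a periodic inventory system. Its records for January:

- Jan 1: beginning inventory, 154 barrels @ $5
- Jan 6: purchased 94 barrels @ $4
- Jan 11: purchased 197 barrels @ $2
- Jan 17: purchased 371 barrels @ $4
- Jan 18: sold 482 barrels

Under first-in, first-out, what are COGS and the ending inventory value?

Jan 18, 482 sold [FIFO — oldest first]: 154 @ $5 + 94 @ $4 + 197 @ $2 + 37 @ $4 = $1,688
Ending inventory: 334 @ $4 = $1,336
Check: goods available $3,024 = COGS $1,688 + ending $1,336

COGS = $1,688; ending inventory = $1,336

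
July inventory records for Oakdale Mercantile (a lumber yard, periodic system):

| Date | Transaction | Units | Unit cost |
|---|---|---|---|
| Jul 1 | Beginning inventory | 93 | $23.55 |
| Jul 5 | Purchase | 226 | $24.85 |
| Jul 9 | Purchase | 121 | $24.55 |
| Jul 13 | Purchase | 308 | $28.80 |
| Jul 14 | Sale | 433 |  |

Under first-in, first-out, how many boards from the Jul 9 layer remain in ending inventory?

Jul 14, 433 sold [FIFO — oldest first]: 93 @ $23.55 + 226 @ $24.85 + 114 @ $24.55 = $10,604.95
Ending inventory: 7 @ $24.55 + 308 @ $28.80 = $9,042.25

7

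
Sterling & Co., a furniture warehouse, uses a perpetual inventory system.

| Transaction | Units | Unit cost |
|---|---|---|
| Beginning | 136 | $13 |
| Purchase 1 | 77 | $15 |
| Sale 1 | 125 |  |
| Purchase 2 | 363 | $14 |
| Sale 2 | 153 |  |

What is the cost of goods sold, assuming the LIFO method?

COGS = $3,921

Sale 1 (125) [LIFO — newest first]: 77 @ $15 + 48 @ $13 = $1,779
Sale 2 (153) [LIFO — newest first]: 153 @ $14 = $2,142
Total COGS = $1,779 + $2,142 = $3,921
Ending inventory: 88 @ $13 + 210 @ $14 = $4,084
Check: goods available $8,005 = COGS $3,921 + ending $4,084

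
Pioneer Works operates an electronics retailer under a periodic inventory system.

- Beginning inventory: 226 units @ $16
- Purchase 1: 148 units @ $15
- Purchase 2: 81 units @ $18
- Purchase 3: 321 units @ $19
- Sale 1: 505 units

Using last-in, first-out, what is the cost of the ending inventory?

Ending inventory = $4,291

Sale 1 (505) [LIFO — newest first]: 321 @ $19 + 81 @ $18 + 103 @ $15 = $9,102
Ending inventory: 226 @ $16 + 45 @ $15 = $4,291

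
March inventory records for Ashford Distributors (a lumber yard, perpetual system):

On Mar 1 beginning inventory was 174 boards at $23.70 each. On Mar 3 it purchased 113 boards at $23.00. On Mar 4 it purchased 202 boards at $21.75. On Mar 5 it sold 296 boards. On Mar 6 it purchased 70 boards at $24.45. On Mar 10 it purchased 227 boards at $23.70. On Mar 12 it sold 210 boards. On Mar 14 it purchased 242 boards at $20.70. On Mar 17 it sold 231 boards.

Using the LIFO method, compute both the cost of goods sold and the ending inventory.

COGS = $16,314.20; ending inventory = $6,902.90

Mar 5, 296 sold [LIFO — newest first]: 202 @ $21.75 + 94 @ $23.00 = $6,555.50
Mar 12, 210 sold [LIFO — newest first]: 210 @ $23.70 = $4,977.00
Mar 17, 231 sold [LIFO — newest first]: 231 @ $20.70 = $4,781.70
Total COGS = $6,555.50 + $4,977.00 + $4,781.70 = $16,314.20
Ending inventory: 174 @ $23.70 + 19 @ $23.00 + 70 @ $24.45 + 17 @ $23.70 + 11 @ $20.70 = $6,902.90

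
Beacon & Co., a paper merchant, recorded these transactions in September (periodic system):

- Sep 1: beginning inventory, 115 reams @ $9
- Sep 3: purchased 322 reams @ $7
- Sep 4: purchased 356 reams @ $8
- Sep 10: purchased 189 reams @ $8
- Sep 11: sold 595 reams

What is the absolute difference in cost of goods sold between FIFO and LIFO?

FIFO COGS: 115 @ $9 + 322 @ $7 + 158 @ $8 = $4,553
LIFO COGS: 189 @ $8 + 356 @ $8 + 50 @ $7 = $4,710
Difference = |$4,553 − $4,710| = $157

$157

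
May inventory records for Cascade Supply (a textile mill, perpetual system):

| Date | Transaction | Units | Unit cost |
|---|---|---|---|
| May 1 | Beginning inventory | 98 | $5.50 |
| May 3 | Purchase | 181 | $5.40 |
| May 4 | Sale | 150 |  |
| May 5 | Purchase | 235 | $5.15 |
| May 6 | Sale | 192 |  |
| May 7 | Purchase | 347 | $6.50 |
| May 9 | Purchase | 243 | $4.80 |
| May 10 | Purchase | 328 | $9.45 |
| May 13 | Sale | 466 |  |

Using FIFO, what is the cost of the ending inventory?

Ending inventory = $4,610.50

May 4, 150 sold [FIFO — oldest first]: 98 @ $5.50 + 52 @ $5.40 = $819.80
May 6, 192 sold [FIFO — oldest first]: 129 @ $5.40 + 63 @ $5.15 = $1,021.05
May 13, 466 sold [FIFO — oldest first]: 172 @ $5.15 + 294 @ $6.50 = $2,796.80
Total COGS = $819.80 + $1,021.05 + $2,796.80 = $4,637.65
Ending inventory: 53 @ $6.50 + 243 @ $4.80 + 328 @ $9.45 = $4,610.50
Check: goods available $9,248.15 = COGS $4,637.65 + ending $4,610.50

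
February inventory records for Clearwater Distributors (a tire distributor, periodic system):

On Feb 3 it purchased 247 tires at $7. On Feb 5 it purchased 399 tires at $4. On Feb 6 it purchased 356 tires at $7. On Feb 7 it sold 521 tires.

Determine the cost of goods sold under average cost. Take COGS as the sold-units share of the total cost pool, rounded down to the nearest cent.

Feb 7, sell 521: 521/1002 × $5,817.00 → $3,024.60
Ending inventory (cost pool remaining) = $2,792.40

COGS = $3,024.60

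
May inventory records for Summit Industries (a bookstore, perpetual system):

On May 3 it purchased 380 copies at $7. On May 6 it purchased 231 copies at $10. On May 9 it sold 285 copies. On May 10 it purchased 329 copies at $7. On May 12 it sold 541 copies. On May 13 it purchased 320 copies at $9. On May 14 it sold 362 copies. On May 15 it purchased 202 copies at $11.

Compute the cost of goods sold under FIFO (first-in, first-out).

May 9, 285 sold [FIFO — oldest first]: 285 @ $7 = $1,995
May 12, 541 sold [FIFO — oldest first]: 95 @ $7 + 231 @ $10 + 215 @ $7 = $4,480
May 14, 362 sold [FIFO — oldest first]: 114 @ $7 + 248 @ $9 = $3,030
Total COGS = $1,995 + $4,480 + $3,030 = $9,505
Ending inventory: 72 @ $9 + 202 @ $11 = $2,870
Check: goods available $12,375 = COGS $9,505 + ending $2,870

COGS = $9,505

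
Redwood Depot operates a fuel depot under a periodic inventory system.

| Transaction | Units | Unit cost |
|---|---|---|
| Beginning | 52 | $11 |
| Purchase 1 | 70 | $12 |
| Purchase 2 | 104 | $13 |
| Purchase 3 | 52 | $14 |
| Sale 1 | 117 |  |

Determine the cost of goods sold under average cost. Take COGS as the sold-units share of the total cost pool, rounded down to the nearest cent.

COGS = $1,469.65

Sale 1, sell 117: 117/278 × $3,492.00 → $1,469.65
Ending inventory (cost pool remaining) = $2,022.35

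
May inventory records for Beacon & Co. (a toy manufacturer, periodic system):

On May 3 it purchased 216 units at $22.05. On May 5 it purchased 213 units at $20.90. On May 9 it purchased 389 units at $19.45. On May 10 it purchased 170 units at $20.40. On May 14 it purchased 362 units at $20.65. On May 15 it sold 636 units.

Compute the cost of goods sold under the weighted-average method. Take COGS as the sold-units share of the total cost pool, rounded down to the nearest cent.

May 15, sell 636: 636/1350 × $27,723.85 → $13,061.01
Ending inventory (cost pool remaining) = $14,662.84
Check: goods available $27,723.85 = COGS $13,061.01 + ending $14,662.84

COGS = $13,061.01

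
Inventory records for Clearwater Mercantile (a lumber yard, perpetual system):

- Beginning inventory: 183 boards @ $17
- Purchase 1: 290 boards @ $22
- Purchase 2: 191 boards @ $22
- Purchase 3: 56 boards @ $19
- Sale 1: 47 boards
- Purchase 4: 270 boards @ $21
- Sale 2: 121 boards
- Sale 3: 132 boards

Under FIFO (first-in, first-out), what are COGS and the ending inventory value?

COGS = $5,685; ending inventory = $14,742

Sale 1 (47) [FIFO — oldest first]: 47 @ $17 = $799
Sale 2 (121) [FIFO — oldest first]: 121 @ $17 = $2,057
Sale 3 (132) [FIFO — oldest first]: 15 @ $17 + 117 @ $22 = $2,829
Total COGS = $799 + $2,057 + $2,829 = $5,685
Ending inventory: 173 @ $22 + 191 @ $22 + 56 @ $19 + 270 @ $21 = $14,742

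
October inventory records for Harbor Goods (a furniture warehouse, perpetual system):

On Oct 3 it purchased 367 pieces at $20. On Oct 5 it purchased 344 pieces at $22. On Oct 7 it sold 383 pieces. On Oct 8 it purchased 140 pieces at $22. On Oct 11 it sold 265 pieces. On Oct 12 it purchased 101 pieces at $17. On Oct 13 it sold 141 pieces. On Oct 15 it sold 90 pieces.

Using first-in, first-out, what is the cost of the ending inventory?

Oct 7, 383 sold [FIFO — oldest first]: 367 @ $20 + 16 @ $22 = $7,692
Oct 11, 265 sold [FIFO — oldest first]: 265 @ $22 = $5,830
Oct 13, 141 sold [FIFO — oldest first]: 63 @ $22 + 78 @ $22 = $3,102
Oct 15, 90 sold [FIFO — oldest first]: 62 @ $22 + 28 @ $17 = $1,840
Total COGS = $7,692 + $5,830 + $3,102 + $1,840 = $18,464
Ending inventory: 73 @ $17 = $1,241
Check: goods available $19,705 = COGS $18,464 + ending $1,241

Ending inventory = $1,241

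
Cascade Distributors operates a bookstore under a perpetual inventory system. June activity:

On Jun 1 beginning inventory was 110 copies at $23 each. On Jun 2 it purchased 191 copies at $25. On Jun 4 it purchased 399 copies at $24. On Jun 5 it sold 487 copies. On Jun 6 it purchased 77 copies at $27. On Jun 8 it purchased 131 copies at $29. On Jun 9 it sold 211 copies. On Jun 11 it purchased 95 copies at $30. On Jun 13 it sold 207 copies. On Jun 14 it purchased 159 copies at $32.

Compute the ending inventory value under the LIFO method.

Ending inventory = $7,342

Jun 5, 487 sold [LIFO — newest first]: 399 @ $24 + 88 @ $25 = $11,776
Jun 9, 211 sold [LIFO — newest first]: 131 @ $29 + 77 @ $27 + 3 @ $25 = $5,953
Jun 13, 207 sold [LIFO — newest first]: 95 @ $30 + 100 @ $25 + 12 @ $23 = $5,626
Total COGS = $11,776 + $5,953 + $5,626 = $23,355
Ending inventory: 98 @ $23 + 159 @ $32 = $7,342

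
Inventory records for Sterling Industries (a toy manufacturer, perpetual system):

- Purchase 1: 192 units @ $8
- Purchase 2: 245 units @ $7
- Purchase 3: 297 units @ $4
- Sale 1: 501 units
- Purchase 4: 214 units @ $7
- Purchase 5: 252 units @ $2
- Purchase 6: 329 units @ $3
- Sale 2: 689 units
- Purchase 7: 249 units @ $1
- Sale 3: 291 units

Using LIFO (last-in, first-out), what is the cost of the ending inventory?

Sale 1 (501) [LIFO — newest first]: 297 @ $4 + 204 @ $7 = $2,616
Sale 2 (689) [LIFO — newest first]: 329 @ $3 + 252 @ $2 + 108 @ $7 = $2,247
Sale 3 (291) [LIFO — newest first]: 249 @ $1 + 42 @ $7 = $543
Total COGS = $2,616 + $2,247 + $543 = $5,406
Ending inventory: 192 @ $8 + 41 @ $7 + 64 @ $7 = $2,271
Check: goods available $7,677 = COGS $5,406 + ending $2,271

Ending inventory = $2,271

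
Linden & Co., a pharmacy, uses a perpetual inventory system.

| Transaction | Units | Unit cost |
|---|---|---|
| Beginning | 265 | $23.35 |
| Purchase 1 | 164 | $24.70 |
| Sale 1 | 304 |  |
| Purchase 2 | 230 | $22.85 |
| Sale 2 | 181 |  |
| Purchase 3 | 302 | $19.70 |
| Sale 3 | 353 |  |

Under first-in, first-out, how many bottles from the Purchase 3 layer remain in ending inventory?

Sale 1 (304) [FIFO — oldest first]: 265 @ $23.35 + 39 @ $24.70 = $7,151.05
Sale 2 (181) [FIFO — oldest first]: 125 @ $24.70 + 56 @ $22.85 = $4,367.10
Sale 3 (353) [FIFO — oldest first]: 174 @ $22.85 + 179 @ $19.70 = $7,502.20
Total COGS = $7,151.05 + $4,367.10 + $7,502.20 = $19,020.35
Ending inventory: 123 @ $19.70 = $2,423.10

123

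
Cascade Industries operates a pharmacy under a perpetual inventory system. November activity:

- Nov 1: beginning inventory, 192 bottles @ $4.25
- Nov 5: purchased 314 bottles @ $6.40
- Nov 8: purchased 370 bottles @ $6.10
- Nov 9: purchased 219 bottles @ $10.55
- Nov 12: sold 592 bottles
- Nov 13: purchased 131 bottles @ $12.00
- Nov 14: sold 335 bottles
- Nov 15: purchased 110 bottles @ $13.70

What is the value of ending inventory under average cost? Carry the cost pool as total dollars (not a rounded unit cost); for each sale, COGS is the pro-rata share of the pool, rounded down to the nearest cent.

After Nov 1: 192 on hand, pool $816.00 (≈ $4.2500 each)
After Nov 5: 506 on hand, pool $2,825.60 (≈ $5.5842 each)
After Nov 8: 876 on hand, pool $5,082.60 (≈ $5.8021 each)
After Nov 9: 1095 on hand, pool $7,393.05 (≈ $6.7516 each)
Nov 12, sell 592: 592/1095 × $7,393.05 → $3,996.97
After Nov 13: 634 on hand, pool $4,968.08 (≈ $7.8361 each)
Nov 14, sell 335: 335/634 × $4,968.08 → $2,625.08
After Nov 15: 409 on hand, pool $3,850.00 (≈ $9.4132 each)
Total COGS = $3,996.97 + $2,625.08 = $6,622.05
Ending inventory (cost pool remaining) = $3,850.00

Ending inventory = $3,850.00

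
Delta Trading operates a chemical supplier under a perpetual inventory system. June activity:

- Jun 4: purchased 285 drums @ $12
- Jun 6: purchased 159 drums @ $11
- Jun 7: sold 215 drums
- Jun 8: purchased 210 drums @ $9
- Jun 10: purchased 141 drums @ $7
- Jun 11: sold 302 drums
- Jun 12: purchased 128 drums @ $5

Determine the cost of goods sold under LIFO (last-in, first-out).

Jun 7, 215 sold [LIFO — newest first]: 159 @ $11 + 56 @ $12 = $2,421
Jun 11, 302 sold [LIFO — newest first]: 141 @ $7 + 161 @ $9 = $2,436
Total COGS = $2,421 + $2,436 = $4,857
Ending inventory: 229 @ $12 + 49 @ $9 + 128 @ $5 = $3,829

COGS = $4,857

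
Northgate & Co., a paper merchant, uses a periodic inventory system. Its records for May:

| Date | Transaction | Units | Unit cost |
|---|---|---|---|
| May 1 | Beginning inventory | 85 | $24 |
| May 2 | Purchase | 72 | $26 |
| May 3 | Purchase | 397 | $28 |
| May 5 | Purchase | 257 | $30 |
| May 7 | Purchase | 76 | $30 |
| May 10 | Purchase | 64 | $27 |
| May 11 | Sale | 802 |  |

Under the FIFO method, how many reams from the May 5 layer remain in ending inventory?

May 11, 802 sold [FIFO — oldest first]: 85 @ $24 + 72 @ $26 + 397 @ $28 + 248 @ $30 = $22,468
Ending inventory: 9 @ $30 + 76 @ $30 + 64 @ $27 = $4,278

9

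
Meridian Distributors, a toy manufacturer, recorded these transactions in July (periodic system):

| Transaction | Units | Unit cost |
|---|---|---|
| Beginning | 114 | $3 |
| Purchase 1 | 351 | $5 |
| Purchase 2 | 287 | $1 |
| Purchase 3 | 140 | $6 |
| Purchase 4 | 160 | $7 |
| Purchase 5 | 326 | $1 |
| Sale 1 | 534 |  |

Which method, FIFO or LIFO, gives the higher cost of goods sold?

FIFO

FIFO COGS: 114 @ $3 + 351 @ $5 + 69 @ $1 = $2,166
LIFO COGS: 326 @ $1 + 160 @ $7 + 48 @ $6 = $1,734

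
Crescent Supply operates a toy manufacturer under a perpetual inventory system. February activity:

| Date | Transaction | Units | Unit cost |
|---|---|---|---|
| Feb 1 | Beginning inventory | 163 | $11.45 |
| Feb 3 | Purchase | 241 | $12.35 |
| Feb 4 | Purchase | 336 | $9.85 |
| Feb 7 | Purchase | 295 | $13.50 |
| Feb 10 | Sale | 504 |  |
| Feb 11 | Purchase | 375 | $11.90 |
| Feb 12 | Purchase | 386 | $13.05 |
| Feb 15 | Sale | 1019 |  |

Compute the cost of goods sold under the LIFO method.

COGS = $18,409.75

Feb 10, 504 sold [LIFO — newest first]: 295 @ $13.50 + 209 @ $9.85 = $6,041.15
Feb 15, 1019 sold [LIFO — newest first]: 386 @ $13.05 + 375 @ $11.90 + 127 @ $9.85 + 131 @ $12.35 = $12,368.60
Total COGS = $6,041.15 + $12,368.60 = $18,409.75
Ending inventory: 163 @ $11.45 + 110 @ $12.35 = $3,224.85
Check: goods available $21,634.60 = COGS $18,409.75 + ending $3,224.85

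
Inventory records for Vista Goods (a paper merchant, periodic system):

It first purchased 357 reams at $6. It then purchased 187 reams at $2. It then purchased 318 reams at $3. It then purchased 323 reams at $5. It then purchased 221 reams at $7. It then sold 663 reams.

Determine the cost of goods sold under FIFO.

Sale 1 (663) [FIFO — oldest first]: 357 @ $6 + 187 @ $2 + 119 @ $3 = $2,873
Ending inventory: 199 @ $3 + 323 @ $5 + 221 @ $7 = $3,759
Check: goods available $6,632 = COGS $2,873 + ending $3,759

COGS = $2,873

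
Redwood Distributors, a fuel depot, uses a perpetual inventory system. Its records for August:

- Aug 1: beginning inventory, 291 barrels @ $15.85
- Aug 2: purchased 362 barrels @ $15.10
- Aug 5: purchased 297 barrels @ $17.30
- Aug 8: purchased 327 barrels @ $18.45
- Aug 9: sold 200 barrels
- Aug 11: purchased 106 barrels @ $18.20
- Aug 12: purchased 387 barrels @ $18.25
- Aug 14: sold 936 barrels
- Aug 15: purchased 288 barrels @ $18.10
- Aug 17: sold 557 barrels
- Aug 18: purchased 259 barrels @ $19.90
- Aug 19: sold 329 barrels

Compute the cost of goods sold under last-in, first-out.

COGS = $35,935.90

Aug 9, 200 sold [LIFO — newest first]: 200 @ $18.45 = $3,690.00
Aug 14, 936 sold [LIFO — newest first]: 387 @ $18.25 + 106 @ $18.20 + 127 @ $18.45 + 297 @ $17.30 + 19 @ $15.10 = $16,760.10
Aug 17, 557 sold [LIFO — newest first]: 288 @ $18.10 + 269 @ $15.10 = $9,274.70
Aug 19, 329 sold [LIFO — newest first]: 259 @ $19.90 + 70 @ $15.10 = $6,211.10
Total COGS = $3,690.00 + $16,760.10 + $9,274.70 + $6,211.10 = $35,935.90
Ending inventory: 291 @ $15.85 + 4 @ $15.10 = $4,672.75
Check: goods available $40,608.65 = COGS $35,935.90 + ending $4,672.75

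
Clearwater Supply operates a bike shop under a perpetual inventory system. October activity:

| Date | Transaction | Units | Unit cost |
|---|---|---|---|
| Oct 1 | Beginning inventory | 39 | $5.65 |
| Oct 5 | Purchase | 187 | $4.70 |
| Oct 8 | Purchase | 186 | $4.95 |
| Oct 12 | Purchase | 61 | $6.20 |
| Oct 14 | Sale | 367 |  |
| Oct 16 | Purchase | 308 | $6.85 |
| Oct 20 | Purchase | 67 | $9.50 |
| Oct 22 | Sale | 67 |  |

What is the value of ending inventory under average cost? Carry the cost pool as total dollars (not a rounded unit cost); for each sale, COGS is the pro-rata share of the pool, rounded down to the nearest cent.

Ending inventory = $2,826.33

After Oct 1: 39 on hand, pool $220.35 (≈ $5.6500 each)
After Oct 5: 226 on hand, pool $1,099.25 (≈ $4.8639 each)
After Oct 8: 412 on hand, pool $2,019.95 (≈ $4.9028 each)
After Oct 12: 473 on hand, pool $2,398.15 (≈ $5.0701 each)
Oct 14, sell 367: 367/473 × $2,398.15 → $1,860.72
After Oct 16: 414 on hand, pool $2,647.23 (≈ $6.3943 each)
After Oct 20: 481 on hand, pool $3,283.73 (≈ $6.8269 each)
Oct 22, sell 67: 67/481 × $3,283.73 → $457.40
Total COGS = $1,860.72 + $457.40 = $2,318.12
Ending inventory (cost pool remaining) = $2,826.33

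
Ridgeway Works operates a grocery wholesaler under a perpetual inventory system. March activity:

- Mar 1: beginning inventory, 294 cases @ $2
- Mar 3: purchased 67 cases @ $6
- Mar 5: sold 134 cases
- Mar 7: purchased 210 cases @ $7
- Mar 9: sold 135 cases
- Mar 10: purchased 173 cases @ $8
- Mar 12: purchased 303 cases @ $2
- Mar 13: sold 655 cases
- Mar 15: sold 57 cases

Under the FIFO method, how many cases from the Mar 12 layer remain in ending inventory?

Mar 5, 134 sold [FIFO — oldest first]: 134 @ $2 = $268
Mar 9, 135 sold [FIFO — oldest first]: 135 @ $2 = $270
Mar 13, 655 sold [FIFO — oldest first]: 25 @ $2 + 67 @ $6 + 210 @ $7 + 173 @ $8 + 180 @ $2 = $3,666
Mar 15, 57 sold [FIFO — oldest first]: 57 @ $2 = $114
Total COGS = $268 + $270 + $3,666 + $114 = $4,318
Ending inventory: 66 @ $2 = $132
Check: goods available $4,450 = COGS $4,318 + ending $132

66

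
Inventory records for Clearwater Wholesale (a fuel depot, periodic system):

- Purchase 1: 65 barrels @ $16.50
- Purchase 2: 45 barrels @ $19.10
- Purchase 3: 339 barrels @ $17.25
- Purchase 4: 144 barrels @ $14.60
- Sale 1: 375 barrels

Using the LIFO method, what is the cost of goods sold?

Sale 1 (375) [LIFO — newest first]: 144 @ $14.60 + 231 @ $17.25 = $6,087.15
Ending inventory: 65 @ $16.50 + 45 @ $19.10 + 108 @ $17.25 = $3,795.00
Check: goods available $9,882.15 = COGS $6,087.15 + ending $3,795.00

COGS = $6,087.15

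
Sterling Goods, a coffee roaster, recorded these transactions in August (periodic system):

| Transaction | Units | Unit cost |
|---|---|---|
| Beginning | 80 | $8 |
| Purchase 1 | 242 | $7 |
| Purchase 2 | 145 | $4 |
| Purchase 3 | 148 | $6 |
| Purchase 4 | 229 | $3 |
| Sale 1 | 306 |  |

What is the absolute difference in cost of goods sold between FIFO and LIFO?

FIFO COGS: 80 @ $8 + 226 @ $7 = $2,222
LIFO COGS: 229 @ $3 + 77 @ $6 = $1,149
Difference = |$2,222 − $1,149| = $1,073

$1,073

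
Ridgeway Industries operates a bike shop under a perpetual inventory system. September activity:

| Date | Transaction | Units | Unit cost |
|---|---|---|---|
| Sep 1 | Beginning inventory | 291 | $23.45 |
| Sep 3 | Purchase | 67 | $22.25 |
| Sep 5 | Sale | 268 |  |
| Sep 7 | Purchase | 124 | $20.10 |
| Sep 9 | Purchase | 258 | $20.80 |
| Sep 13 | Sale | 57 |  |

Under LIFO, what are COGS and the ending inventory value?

COGS = $7,389.80; ending inventory = $8,783.70

Sep 5, 268 sold [LIFO — newest first]: 67 @ $22.25 + 201 @ $23.45 = $6,204.20
Sep 13, 57 sold [LIFO — newest first]: 57 @ $20.80 = $1,185.60
Total COGS = $6,204.20 + $1,185.60 = $7,389.80
Ending inventory: 90 @ $23.45 + 124 @ $20.10 + 201 @ $20.80 = $8,783.70
Check: goods available $16,173.50 = COGS $7,389.80 + ending $8,783.70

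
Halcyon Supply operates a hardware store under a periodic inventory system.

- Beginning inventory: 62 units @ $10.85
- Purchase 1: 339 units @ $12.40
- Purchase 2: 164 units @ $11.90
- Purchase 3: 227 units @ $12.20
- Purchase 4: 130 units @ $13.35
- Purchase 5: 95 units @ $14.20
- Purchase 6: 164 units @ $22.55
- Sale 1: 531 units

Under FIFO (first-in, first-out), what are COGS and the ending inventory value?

Sale 1 (531) [FIFO — oldest first]: 62 @ $10.85 + 339 @ $12.40 + 130 @ $11.90 = $6,423.30
Ending inventory: 34 @ $11.90 + 227 @ $12.20 + 130 @ $13.35 + 95 @ $14.20 + 164 @ $22.55 = $9,956.70
Check: goods available $16,380.00 = COGS $6,423.30 + ending $9,956.70

COGS = $6,423.30; ending inventory = $9,956.70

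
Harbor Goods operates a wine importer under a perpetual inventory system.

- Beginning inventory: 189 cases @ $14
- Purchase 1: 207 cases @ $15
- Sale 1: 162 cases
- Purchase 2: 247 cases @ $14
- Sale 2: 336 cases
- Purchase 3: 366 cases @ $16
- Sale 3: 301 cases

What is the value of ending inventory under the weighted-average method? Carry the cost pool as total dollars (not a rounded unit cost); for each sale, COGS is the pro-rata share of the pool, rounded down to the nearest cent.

Ending inventory = $3,255.98

After Beginning: 189 on hand, pool $2,646.00 (≈ $14.0000 each)
After Purchase 1: 396 on hand, pool $5,751.00 (≈ $14.5227 each)
Sale 1, sell 162: 162/396 × $5,751.00 → $2,352.68
After Purchase 2: 481 on hand, pool $6,856.32 (≈ $14.2543 each)
Sale 2, sell 336: 336/481 × $6,856.32 → $4,789.44
After Purchase 3: 511 on hand, pool $7,922.88 (≈ $15.5047 each)
Sale 3, sell 301: 301/511 × $7,922.88 → $4,666.90
Total COGS = $2,352.68 + $4,789.44 + $4,666.90 = $11,809.02
Ending inventory (cost pool remaining) = $3,255.98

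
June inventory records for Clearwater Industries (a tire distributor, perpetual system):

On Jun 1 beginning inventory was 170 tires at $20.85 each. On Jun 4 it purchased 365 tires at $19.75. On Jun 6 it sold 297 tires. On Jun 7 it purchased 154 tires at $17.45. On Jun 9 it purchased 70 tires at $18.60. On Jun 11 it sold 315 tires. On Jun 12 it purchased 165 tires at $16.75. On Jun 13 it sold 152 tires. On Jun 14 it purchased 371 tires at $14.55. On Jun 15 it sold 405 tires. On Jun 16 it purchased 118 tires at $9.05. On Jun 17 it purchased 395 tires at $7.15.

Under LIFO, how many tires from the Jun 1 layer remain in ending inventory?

Jun 6, 297 sold [LIFO — newest first]: 297 @ $19.75 = $5,865.75
Jun 11, 315 sold [LIFO — newest first]: 70 @ $18.60 + 154 @ $17.45 + 68 @ $19.75 + 23 @ $20.85 = $5,811.85
Jun 13, 152 sold [LIFO — newest first]: 152 @ $16.75 = $2,546.00
Jun 15, 405 sold [LIFO — newest first]: 371 @ $14.55 + 13 @ $16.75 + 21 @ $20.85 = $6,053.65
Total COGS = $5,865.75 + $5,811.85 + $2,546.00 + $6,053.65 = $20,277.25
Ending inventory: 126 @ $20.85 + 118 @ $9.05 + 395 @ $7.15 = $6,519.25

126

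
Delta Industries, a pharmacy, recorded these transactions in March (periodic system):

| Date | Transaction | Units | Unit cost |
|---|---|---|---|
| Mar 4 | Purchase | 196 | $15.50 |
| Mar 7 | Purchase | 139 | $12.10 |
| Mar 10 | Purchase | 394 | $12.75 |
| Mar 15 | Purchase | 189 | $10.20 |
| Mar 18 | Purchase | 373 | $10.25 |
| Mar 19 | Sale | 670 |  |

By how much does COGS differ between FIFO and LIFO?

FIFO COGS: 196 @ $15.50 + 139 @ $12.10 + 335 @ $12.75 = $8,991.15
LIFO COGS: 373 @ $10.25 + 189 @ $10.20 + 108 @ $12.75 = $7,128.05
Difference = |$8,991.15 − $7,128.05| = $1,863.10

$1,863.10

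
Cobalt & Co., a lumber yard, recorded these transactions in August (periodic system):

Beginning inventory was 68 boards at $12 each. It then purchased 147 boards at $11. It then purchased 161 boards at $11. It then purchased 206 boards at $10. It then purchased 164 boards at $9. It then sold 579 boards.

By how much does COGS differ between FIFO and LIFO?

$399

FIFO COGS: 68 @ $12 + 147 @ $11 + 161 @ $11 + 203 @ $10 = $6,234
LIFO COGS: 164 @ $9 + 206 @ $10 + 161 @ $11 + 48 @ $11 = $5,835
Difference = |$6,234 − $5,835| = $399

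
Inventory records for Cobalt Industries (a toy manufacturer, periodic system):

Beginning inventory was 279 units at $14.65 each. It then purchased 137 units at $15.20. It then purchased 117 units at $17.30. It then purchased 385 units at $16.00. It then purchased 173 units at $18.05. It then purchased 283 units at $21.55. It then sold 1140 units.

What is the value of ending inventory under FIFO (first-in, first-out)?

Ending inventory = $5,042.70

Sale 1 (1140) [FIFO — oldest first]: 279 @ $14.65 + 137 @ $15.20 + 117 @ $17.30 + 385 @ $16.00 + 173 @ $18.05 + 49 @ $21.55 = $18,532.45
Ending inventory: 234 @ $21.55 = $5,042.70
Check: goods available $23,575.15 = COGS $18,532.45 + ending $5,042.70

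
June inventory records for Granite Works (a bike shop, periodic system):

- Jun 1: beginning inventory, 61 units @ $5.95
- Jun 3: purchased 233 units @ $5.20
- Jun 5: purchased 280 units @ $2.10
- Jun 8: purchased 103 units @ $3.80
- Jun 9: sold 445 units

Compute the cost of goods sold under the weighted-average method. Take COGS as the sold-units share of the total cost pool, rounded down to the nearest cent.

COGS = $1,678.74

Jun 9, sell 445: 445/677 × $2,553.95 → $1,678.74
Ending inventory (cost pool remaining) = $875.21
Check: goods available $2,553.95 = COGS $1,678.74 + ending $875.21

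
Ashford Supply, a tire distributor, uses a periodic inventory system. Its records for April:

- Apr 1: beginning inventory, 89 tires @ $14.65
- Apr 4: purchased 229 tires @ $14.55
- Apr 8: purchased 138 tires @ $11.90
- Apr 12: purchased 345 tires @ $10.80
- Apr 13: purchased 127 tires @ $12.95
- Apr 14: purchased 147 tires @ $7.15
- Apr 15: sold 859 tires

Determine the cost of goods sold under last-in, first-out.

COGS = $9,548.00

Apr 15, 859 sold [LIFO — newest first]: 147 @ $7.15 + 127 @ $12.95 + 345 @ $10.80 + 138 @ $11.90 + 102 @ $14.55 = $9,548.00
Ending inventory: 89 @ $14.65 + 127 @ $14.55 = $3,151.70
Check: goods available $12,699.70 = COGS $9,548.00 + ending $3,151.70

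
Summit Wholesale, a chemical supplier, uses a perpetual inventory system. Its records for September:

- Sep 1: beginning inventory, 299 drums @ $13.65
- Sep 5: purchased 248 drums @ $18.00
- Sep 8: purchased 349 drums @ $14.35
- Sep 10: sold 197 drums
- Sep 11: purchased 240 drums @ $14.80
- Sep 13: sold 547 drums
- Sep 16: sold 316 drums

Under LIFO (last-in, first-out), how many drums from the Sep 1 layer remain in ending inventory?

76

Sep 10, 197 sold [LIFO — newest first]: 197 @ $14.35 = $2,826.95
Sep 13, 547 sold [LIFO — newest first]: 240 @ $14.80 + 152 @ $14.35 + 155 @ $18.00 = $8,523.20
Sep 16, 316 sold [LIFO — newest first]: 93 @ $18.00 + 223 @ $13.65 = $4,717.95
Total COGS = $2,826.95 + $8,523.20 + $4,717.95 = $16,068.10
Ending inventory: 76 @ $13.65 = $1,037.40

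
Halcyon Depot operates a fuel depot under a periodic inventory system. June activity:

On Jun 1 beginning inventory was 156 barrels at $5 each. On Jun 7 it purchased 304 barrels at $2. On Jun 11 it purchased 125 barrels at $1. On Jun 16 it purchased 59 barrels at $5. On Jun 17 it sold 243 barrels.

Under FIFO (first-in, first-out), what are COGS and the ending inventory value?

Jun 17, 243 sold [FIFO — oldest first]: 156 @ $5 + 87 @ $2 = $954
Ending inventory: 217 @ $2 + 125 @ $1 + 59 @ $5 = $854
Check: goods available $1,808 = COGS $954 + ending $854

COGS = $954; ending inventory = $854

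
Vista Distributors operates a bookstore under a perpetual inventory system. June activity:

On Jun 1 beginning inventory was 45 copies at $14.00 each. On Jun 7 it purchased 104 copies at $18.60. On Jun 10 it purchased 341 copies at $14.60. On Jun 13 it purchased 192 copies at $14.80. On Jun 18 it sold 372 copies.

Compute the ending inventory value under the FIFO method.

Ending inventory = $4,564.40

Jun 18, 372 sold [FIFO — oldest first]: 45 @ $14.00 + 104 @ $18.60 + 223 @ $14.60 = $5,820.20
Ending inventory: 118 @ $14.60 + 192 @ $14.80 = $4,564.40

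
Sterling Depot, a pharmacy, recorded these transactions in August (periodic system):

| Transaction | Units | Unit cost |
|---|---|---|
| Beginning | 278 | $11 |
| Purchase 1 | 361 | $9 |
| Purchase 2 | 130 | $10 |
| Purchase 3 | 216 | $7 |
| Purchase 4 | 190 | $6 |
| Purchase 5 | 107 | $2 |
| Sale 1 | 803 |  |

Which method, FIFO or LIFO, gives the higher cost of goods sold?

FIFO

FIFO COGS: 278 @ $11 + 361 @ $9 + 130 @ $10 + 34 @ $7 = $7,845
LIFO COGS: 107 @ $2 + 190 @ $6 + 216 @ $7 + 130 @ $10 + 160 @ $9 = $5,606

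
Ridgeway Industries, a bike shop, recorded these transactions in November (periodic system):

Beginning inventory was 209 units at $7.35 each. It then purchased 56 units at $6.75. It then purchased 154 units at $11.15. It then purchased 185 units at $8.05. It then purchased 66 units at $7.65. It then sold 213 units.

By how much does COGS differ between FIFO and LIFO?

FIFO COGS: 209 @ $7.35 + 4 @ $6.75 = $1,563.15
LIFO COGS: 66 @ $7.65 + 147 @ $8.05 = $1,688.25
Difference = |$1,563.15 − $1,688.25| = $125.10

$125.10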